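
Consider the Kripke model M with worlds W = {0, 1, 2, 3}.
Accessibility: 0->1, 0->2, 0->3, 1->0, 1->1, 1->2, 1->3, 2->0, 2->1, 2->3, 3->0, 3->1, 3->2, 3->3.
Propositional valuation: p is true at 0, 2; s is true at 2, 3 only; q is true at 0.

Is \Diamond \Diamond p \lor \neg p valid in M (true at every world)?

Yes

Recall that \Diamond ψ holds at a world iff ψ holds at some accessible world.
Let φ = \Diamond \Diamond p \lor \neg p. Evaluate φ at each world:
  0 (successors {1, 2, 3}): φ is true.
  1 (successors {0, 1, 2, 3}): φ is true.
  2 (successors {0, 1, 3}): φ is true.
  3 (successors {0, 1, 2, 3}): φ is true.
For instance, at 0:
  At 0: \Diamond \Diamond p is true, \neg p is false, so \Diamond \Diamond p \lor \neg p is true.
    At 0: \Diamond \Diamond p requires \Diamond p at some successor in {1, 2, 3}.
      \Diamond p holds at 1, so \Diamond \Diamond p is true at 0.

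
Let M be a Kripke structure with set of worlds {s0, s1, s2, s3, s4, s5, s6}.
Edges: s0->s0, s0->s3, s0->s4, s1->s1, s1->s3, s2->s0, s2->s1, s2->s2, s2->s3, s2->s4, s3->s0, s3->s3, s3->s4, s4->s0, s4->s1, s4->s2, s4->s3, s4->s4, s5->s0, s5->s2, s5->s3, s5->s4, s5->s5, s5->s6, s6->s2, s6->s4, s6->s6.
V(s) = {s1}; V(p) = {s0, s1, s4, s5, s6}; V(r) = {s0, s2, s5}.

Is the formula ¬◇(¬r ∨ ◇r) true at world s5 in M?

Recall that ◇ψ holds at a world iff ψ holds at some accessible world.
At s5: ◇(¬r ∨ ◇r) is true, so ¬◇(¬r ∨ ◇r) is false.
  At s5: ◇(¬r ∨ ◇r) requires ¬r ∨ ◇r at some successor in {s0, s2, s3, s4, s5, s6}.
    ¬r ∨ ◇r holds at s0, so ◇(¬r ∨ ◇r) is true at s5.
      At s0: ¬r is false, ◇r is true, so ¬r ∨ ◇r is true.

No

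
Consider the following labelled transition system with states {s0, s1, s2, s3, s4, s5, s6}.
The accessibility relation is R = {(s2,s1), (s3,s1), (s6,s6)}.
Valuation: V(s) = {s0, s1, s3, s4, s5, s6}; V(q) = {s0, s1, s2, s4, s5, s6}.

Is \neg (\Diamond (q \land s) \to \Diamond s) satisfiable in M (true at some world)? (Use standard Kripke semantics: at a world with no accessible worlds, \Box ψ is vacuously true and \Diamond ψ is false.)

Let φ = \neg (\Diamond (q \land s) \to \Diamond s). Evaluate φ at each world:
  s0 (successors ∅): φ is false.
  s1 (successors ∅): φ is false.
  s2 (successors {s1}): φ is false.
  s3 (successors {s1}): φ is false.
  s4 (successors ∅): φ is false.
  s5 (successors ∅): φ is false.
  s6 (successors {s6}): φ is false.
For instance, at s6:
  At s6: \Diamond (q \land s) \to \Diamond s is true, so \neg (\Diamond (q \land s) \to \Diamond s) is false.
    At s6: \Diamond (q \land s) is true, \Diamond s is true, so \Diamond (q \land s) \to \Diamond s is true.
      At s6: \Diamond (q \land s) requires q \land s at some successor in {s6}.
        q \land s holds at s6, so \Diamond (q \land s) is true at s6.
      At s6: \Diamond s requires s at some successor in {s6}.
        s holds at s6, so \Diamond s is true at s6.

No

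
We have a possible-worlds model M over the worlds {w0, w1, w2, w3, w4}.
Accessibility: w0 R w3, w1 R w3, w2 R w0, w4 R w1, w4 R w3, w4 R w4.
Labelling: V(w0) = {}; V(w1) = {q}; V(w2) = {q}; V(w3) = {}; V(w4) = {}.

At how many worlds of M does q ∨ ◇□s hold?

Let φ = q ∨ ◇□s. Evaluate φ at each world:
  w0 (successors {w3}): φ is true.
  w1 (successors {w3}): φ is true.
  w2 (successors {w0}): φ is true.
  w3 (successors ∅): φ is false.
  w4 (successors {w1, w3, w4}): φ is true.
For instance, at w0:
  At w0: q is false, ◇□s is true, so q ∨ ◇□s is true.
    At w0: ◇□s requires □s at some successor in {w3}.
      □s holds at w3, so ◇□s is true at w0.
Satisfying worlds: {w0, w1, w2, w4}

4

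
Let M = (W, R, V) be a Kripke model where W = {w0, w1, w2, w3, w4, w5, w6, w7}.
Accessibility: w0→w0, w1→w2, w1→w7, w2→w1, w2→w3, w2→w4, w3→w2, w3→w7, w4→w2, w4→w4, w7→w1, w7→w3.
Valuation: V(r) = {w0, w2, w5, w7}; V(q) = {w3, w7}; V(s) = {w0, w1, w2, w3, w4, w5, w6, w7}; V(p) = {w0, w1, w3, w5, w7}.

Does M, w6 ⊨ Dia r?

At w6: no accessible worlds, so Dia r is false.

No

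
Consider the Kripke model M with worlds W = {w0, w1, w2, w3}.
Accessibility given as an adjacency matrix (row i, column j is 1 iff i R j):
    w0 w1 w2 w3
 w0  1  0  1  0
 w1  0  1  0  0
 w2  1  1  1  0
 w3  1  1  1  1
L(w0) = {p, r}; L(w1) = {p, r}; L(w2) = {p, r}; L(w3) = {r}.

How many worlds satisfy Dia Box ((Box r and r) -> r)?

4

Recall that Box ψ holds at a world iff ψ holds at every accessible world, and Dia ψ holds iff ψ holds at some accessible world.
Let φ = Dia Box ((Box r and r) -> r). Evaluate φ at each world:
  w0 (successors {w0, w2}): φ is true.
  w1 (successors {w1}): φ is true.
  w2 (successors {w0, w1, w2}): φ is true.
  w3 (successors {w0, w1, w2, w3}): φ is true.
For instance, at w1:
  At w1: Dia Box ((Box r and r) -> r) requires Box ((Box r and r) -> r) at some successor in {w1}.
    Box ((Box r and r) -> r) holds at w1, so Dia Box ((Box r and r) -> r) is true at w1.
      At w1: Box ((Box r and r) -> r) requires (Box r and r) -> r at every successor {w1}.
        At w1: (Box r and r) -> r is true.
      So Box ((Box r and r) -> r) is true at w1.
Satisfying worlds: {w0, w1, w2, w3}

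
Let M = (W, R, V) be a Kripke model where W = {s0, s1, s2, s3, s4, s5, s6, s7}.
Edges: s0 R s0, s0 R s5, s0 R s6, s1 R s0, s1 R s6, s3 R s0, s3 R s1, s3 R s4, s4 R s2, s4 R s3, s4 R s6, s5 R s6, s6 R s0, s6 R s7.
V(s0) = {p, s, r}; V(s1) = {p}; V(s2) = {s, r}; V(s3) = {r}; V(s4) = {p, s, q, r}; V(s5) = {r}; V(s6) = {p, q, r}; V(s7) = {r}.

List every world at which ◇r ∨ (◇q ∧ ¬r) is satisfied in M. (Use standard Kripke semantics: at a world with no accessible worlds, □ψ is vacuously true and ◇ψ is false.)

s0, s1, s3, s4, s5, s6

Recall that ◇ψ holds at a world iff ψ holds at some accessible world.
Let φ = ◇r ∨ (◇q ∧ ¬r). Evaluate φ at each world:
  s0 (successors {s0, s5, s6}): φ is true.
  s1 (successors {s0, s6}): φ is true.
  s2 (successors ∅): φ is false.
  s3 (successors {s0, s1, s4}): φ is true.
  s4 (successors {s2, s3, s6}): φ is true.
  s5 (successors {s6}): φ is true.
  s6 (successors {s0, s7}): φ is true.
  s7 (successors ∅): φ is false.
For instance, at s0:
  At s0: ◇r is true, ◇q ∧ ¬r is false, so ◇r ∨ (◇q ∧ ¬r) is true.
    At s0: ◇r requires r at some successor in {s0, s5, s6}.
      r holds at s0, so ◇r is true at s0.
    At s0: ◇q is true, ¬r is false, so ◇q ∧ ¬r is false.
      At s0: ◇q requires q at some successor in {s0, s5, s6}.
        q holds at s6, so ◇q is true at s0.
Satisfying worlds: {s0, s1, s3, s4, s5, s6}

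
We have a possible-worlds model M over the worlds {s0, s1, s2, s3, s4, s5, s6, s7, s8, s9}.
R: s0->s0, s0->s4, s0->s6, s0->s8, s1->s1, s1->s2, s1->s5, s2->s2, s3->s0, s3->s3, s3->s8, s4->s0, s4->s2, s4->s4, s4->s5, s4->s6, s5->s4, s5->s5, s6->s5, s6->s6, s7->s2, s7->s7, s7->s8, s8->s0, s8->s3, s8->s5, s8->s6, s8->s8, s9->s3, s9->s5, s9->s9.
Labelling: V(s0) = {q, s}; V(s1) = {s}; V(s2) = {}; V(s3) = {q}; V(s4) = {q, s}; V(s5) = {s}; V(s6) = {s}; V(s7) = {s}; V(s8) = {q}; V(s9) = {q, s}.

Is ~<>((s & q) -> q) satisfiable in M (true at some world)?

Let φ = ~<>((s & q) -> q). Evaluate φ at each world:
  s0 (successors {s0, s4, s6, s8}): φ is false.
  s1 (successors {s1, s2, s5}): φ is false.
  s2 (successors {s2}): φ is false.
  s3 (successors {s0, s3, s8}): φ is false.
  s4 (successors {s0, s2, s4, s5, s6}): φ is false.
  s5 (successors {s4, s5}): φ is false.
  s6 (successors {s5, s6}): φ is false.
  s7 (successors {s2, s7, s8}): φ is false.
  s8 (successors {s0, s3, s5, s6, s8}): φ is false.
  s9 (successors {s3, s5, s9}): φ is false.
For instance, at s6:
  At s6: <>((s & q) -> q) is true, so ~<>((s & q) -> q) is false.
    At s6: <>((s & q) -> q) requires (s & q) -> q at some successor in {s5, s6}.
      (s & q) -> q holds at s5, so <>((s & q) -> q) is true at s6.

No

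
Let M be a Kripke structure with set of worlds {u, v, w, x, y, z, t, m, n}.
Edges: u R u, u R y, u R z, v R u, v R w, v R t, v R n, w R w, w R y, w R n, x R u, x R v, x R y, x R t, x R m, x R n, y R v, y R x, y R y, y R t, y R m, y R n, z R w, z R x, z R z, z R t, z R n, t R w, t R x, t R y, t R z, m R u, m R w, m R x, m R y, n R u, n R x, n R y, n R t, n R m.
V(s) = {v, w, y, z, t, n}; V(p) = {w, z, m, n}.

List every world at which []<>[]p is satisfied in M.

none

Let φ = []<>[]p. Evaluate φ at each world:
  u (successors {u, y, z}): φ is false.
  v (successors {u, w, t, n}): φ is false.
  w (successors {w, y, n}): φ is false.
  x (successors {u, v, y, t, m, n}): φ is false.
  y (successors {v, x, y, t, m, n}): φ is false.
  z (successors {w, x, z, t, n}): φ is false.
  t (successors {w, x, y, z}): φ is false.
  m (successors {u, w, x, y}): φ is false.
  n (successors {u, x, y, t, m}): φ is false.
For instance, at y:
  At y: []<>[]p requires <>[]p at every successor {v, x, y, t, m, n}.
    <>[]p fails at v, so []<>[]p is false at y.
      At v: <>[]p requires []p at some successor in {u, w, t, n}.
        At u: []p is false.
        At w: []p is false.
        At t: []p is false.
        At n: []p is false.
      So <>[]p is false at v.
Satisfying worlds: none.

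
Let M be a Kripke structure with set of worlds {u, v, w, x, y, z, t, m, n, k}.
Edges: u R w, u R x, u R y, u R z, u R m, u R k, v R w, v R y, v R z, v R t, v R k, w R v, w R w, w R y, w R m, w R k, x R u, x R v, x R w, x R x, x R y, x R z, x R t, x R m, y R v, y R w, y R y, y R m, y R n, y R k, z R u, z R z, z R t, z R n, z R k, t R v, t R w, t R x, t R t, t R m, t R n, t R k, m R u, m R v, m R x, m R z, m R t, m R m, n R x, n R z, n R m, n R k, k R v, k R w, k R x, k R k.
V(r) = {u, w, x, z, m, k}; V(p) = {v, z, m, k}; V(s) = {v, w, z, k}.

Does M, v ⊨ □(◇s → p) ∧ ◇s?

Recall that □ψ holds at a world iff ψ holds at every accessible world, and ◇ψ holds iff ψ holds at some accessible world.
At v: □(◇s → p) is false, ◇s is true, so □(◇s → p) ∧ ◇s is false.
  At v: □(◇s → p) requires ◇s → p at every successor {w, y, z, t, k}.
    ◇s → p fails at w, so □(◇s → p) is false at v.
      At w: ◇s is true, p is false, so ◇s → p is false.
  At v: ◇s requires s at some successor in {w, y, z, t, k}.
    s holds at w, so ◇s is true at v.

No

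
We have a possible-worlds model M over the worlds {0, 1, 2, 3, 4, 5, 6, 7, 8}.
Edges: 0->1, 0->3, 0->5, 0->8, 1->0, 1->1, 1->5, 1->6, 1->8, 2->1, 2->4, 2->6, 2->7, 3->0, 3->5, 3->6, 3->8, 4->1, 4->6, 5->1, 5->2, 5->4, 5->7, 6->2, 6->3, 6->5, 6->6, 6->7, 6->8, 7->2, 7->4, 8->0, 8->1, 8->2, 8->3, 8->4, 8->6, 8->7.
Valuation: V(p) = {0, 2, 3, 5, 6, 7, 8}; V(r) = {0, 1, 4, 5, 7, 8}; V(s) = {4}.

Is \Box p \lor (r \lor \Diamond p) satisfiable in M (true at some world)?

Yes

Let φ = \Box p \lor (r \lor \Diamond p). Evaluate φ at each world:
  0 (successors {1, 3, 5, 8}): φ is true.
  1 (successors {0, 1, 5, 6, 8}): φ is true.
  2 (successors {1, 4, 6, 7}): φ is true.
  3 (successors {0, 5, 6, 8}): φ is true.
  4 (successors {1, 6}): φ is true.
  5 (successors {1, 2, 4, 7}): φ is true.
  6 (successors {2, 3, 5, 6, 7, 8}): φ is true.
  7 (successors {2, 4}): φ is true.
  8 (successors {0, 1, 2, 3, 4, 6, 7}): φ is true.
Detail at 0 (witness):
  At 0: \Box p is false, r \lor \Diamond p is true, so \Box p \lor (r \lor \Diamond p) is true.
    At 0: \Box p requires p at every successor {1, 3, 5, 8}.
      p fails at 1, so \Box p is false at 0.
    At 0: r is true, \Diamond p is true, so r \lor \Diamond p is true.
      At 0: \Diamond p requires p at some successor in {1, 3, 5, 8}.
        p holds at 3, so \Diamond p is true at 0.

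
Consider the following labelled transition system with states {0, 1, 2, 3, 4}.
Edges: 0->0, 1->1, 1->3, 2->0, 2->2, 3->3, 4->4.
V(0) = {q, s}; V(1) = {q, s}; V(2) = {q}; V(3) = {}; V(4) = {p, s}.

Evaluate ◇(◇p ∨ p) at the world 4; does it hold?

At 4: ◇(◇p ∨ p) requires ◇p ∨ p at some successor in {4}.
  ◇p ∨ p holds at 4, so ◇(◇p ∨ p) is true at 4.
    At 4: ◇p is true, p is true, so ◇p ∨ p is true.
      At 4: ◇p requires p at some successor in {4}.
        p holds at 4, so ◇p is true at 4.

Yes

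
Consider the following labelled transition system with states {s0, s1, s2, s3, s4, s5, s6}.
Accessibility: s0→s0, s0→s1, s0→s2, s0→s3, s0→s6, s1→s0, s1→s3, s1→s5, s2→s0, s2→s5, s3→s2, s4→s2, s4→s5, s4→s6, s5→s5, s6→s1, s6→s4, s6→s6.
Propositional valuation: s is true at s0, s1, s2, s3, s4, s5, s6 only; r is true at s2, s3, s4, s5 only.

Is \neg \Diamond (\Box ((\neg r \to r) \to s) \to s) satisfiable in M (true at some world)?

Let φ = \neg \Diamond (\Box ((\neg r \to r) \to s) \to s). Evaluate φ at each world:
  s0 (successors {s0, s1, s2, s3, s6}): φ is false.
  s1 (successors {s0, s3, s5}): φ is false.
  s2 (successors {s0, s5}): φ is false.
  s3 (successors {s2}): φ is false.
  s4 (successors {s2, s5, s6}): φ is false.
  s5 (successors {s5}): φ is false.
  s6 (successors {s1, s4, s6}): φ is false.
For instance, at s6:
  At s6: \Diamond (\Box ((\neg r \to r) \to s) \to s) is true, so \neg \Diamond (\Box ((\neg r \to r) \to s) \to s) is false.
    At s6: \Diamond (\Box ((\neg r \to r) \to s) \to s) requires \Box ((\neg r \to r) \to s) \to s at some successor in {s1, s4, s6}.
      \Box ((\neg r \to r) \to s) \to s holds at s1, so \Diamond (\Box ((\neg r \to r) \to s) \to s) is true at s6.

No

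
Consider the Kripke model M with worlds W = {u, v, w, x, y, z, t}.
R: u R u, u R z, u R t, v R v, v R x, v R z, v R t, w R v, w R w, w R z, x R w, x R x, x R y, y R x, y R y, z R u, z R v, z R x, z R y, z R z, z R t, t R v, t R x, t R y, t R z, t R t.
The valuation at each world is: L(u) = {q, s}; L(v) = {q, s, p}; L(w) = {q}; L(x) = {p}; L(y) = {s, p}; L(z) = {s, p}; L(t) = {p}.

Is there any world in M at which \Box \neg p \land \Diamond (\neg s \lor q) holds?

No

Let φ = \Box \neg p \land \Diamond (\neg s \lor q). Evaluate φ at each world:
  u (successors {u, z, t}): φ is false.
  v (successors {v, x, z, t}): φ is false.
  w (successors {v, w, z}): φ is false.
  x (successors {w, x, y}): φ is false.
  y (successors {x, y}): φ is false.
  z (successors {u, v, x, y, z, t}): φ is false.
  t (successors {v, x, y, z, t}): φ is false.
For instance, at y:
  At y: \Box \neg p is false, \Diamond (\neg s \lor q) is true, so \Box \neg p \land \Diamond (\neg s \lor q) is false.
    At y: \Box \neg p requires \neg p at every successor {x, y}.
      \neg p fails at x, so \Box \neg p is false at y.
    At y: \Diamond (\neg s \lor q) requires \neg s \lor q at some successor in {x, y}.
      \neg s \lor q holds at x, so \Diamond (\neg s \lor q) is true at y.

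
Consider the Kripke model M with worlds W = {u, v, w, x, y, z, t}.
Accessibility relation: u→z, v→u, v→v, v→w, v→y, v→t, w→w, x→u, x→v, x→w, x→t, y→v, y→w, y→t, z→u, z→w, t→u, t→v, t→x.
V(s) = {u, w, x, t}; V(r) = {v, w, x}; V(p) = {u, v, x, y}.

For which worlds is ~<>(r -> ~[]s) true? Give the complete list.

w

Recall that []ψ holds at a world iff ψ holds at every accessible world, and <>ψ holds iff ψ holds at some accessible world.
Let φ = ~<>(r -> ~[]s). Evaluate φ at each world:
  u (successors {z}): φ is false.
  v (successors {u, v, w, y, t}): φ is false.
  w (successors {w}): φ is true.
  x (successors {u, v, w, t}): φ is false.
  y (successors {v, w, t}): φ is false.
  z (successors {u, w}): φ is false.
  t (successors {u, v, x}): φ is false.
For instance, at t:
  At t: <>(r -> ~[]s) is true, so ~<>(r -> ~[]s) is false.
    At t: <>(r -> ~[]s) requires r -> ~[]s at some successor in {u, v, x}.
      r -> ~[]s holds at u, so <>(r -> ~[]s) is true at t.
Satisfying worlds: {w}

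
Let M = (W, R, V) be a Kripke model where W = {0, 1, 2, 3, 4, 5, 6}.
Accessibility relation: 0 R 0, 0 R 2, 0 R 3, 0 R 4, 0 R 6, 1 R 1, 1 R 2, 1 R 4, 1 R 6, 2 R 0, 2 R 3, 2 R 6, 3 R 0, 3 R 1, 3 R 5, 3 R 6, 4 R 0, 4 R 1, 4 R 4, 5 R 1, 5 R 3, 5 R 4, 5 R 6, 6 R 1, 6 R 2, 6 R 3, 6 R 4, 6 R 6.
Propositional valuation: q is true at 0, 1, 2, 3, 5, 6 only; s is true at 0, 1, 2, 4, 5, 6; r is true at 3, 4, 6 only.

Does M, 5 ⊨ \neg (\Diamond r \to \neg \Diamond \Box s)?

Recall that \Box ψ holds at a world iff ψ holds at every accessible world, and \Diamond ψ holds iff ψ holds at some accessible world.
At 5: \Diamond r \to \neg \Diamond \Box s is false, so \neg (\Diamond r \to \neg \Diamond \Box s) is true.
  At 5: \Diamond r is true, \neg \Diamond \Box s is false, so \Diamond r \to \neg \Diamond \Box s is false.
    At 5: \Diamond r requires r at some successor in {1, 3, 4, 6}.
      r holds at 3, so \Diamond r is true at 5.
    At 5: \Diamond \Box s is true, so \neg \Diamond \Box s is false.
      At 5: \Diamond \Box s requires \Box s at some successor in {1, 3, 4, 6}.
        \Box s holds at 1, so \Diamond \Box s is true at 5.

Yes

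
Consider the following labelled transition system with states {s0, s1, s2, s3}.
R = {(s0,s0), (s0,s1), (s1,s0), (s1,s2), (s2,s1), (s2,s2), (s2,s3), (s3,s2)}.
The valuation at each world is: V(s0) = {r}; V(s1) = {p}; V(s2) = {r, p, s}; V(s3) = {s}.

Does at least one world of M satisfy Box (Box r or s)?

Yes

Let φ = Box (Box r or s). Evaluate φ at each world:
  s0 (successors {s0, s1}): φ is false.
  s1 (successors {s0, s2}): φ is false.
  s2 (successors {s1, s2, s3}): φ is true.
  s3 (successors {s2}): φ is true.
Detail at s2 (witness):
  At s2: Box (Box r or s) requires Box r or s at every successor {s1, s2, s3}.
      At s1: Box r is true, s is false, so Box r or s is true.
      At s2: Box r is false, s is true, so Box r or s is true.
      At s3: Box r is true, s is true, so Box r or s is true.
  So Box (Box r or s) is true at s2.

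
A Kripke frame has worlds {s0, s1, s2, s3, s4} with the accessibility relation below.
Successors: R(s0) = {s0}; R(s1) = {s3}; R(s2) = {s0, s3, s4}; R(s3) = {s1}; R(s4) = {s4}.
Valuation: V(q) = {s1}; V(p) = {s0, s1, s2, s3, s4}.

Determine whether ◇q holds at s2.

No

At s2: ◇q requires q at some successor in {s0, s3, s4}.
  At s0: q is false.
  At s3: q is false.
  At s4: q is false.
So ◇q is false at s2.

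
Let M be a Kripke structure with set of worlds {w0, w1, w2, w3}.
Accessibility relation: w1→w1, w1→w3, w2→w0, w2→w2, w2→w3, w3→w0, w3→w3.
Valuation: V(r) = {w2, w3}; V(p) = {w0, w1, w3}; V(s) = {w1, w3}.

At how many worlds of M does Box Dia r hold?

2

Recall that Box ψ holds at a world iff ψ holds at every accessible world, and Dia ψ holds iff ψ holds at some accessible world.
Let φ = Box Dia r. Evaluate φ at each world:
  w0 (successors ∅): φ is true.
  w1 (successors {w1, w3}): φ is true.
  w2 (successors {w0, w2, w3}): φ is false.
  w3 (successors {w0, w3}): φ is false.
For instance, at w1:
  At w1: Box Dia r requires Dia r at every successor {w1, w3}.
      At w1: Dia r requires r at some successor in {w1, w3}.
        r holds at w3, so Dia r is true at w1.
      At w3: Dia r requires r at some successor in {w0, w3}.
        r holds at w3, so Dia r is true at w3.
  So Box Dia r is true at w1.
Satisfying worlds: {w0, w1}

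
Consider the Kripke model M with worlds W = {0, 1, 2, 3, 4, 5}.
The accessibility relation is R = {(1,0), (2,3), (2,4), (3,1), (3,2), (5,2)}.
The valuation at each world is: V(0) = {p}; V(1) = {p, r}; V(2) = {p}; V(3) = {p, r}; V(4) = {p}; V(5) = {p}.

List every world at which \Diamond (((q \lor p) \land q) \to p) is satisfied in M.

1, 2, 3, 5

Recall that \Diamond ψ holds at a world iff ψ holds at some accessible world.
Let φ = \Diamond (((q \lor p) \land q) \to p). Evaluate φ at each world:
  0 (successors ∅): φ is false.
  1 (successors {0}): φ is true.
  2 (successors {3, 4}): φ is true.
  3 (successors {1, 2}): φ is true.
  4 (successors ∅): φ is false.
  5 (successors {2}): φ is true.
For instance, at 2:
  At 2: \Diamond (((q \lor p) \land q) \to p) requires ((q \lor p) \land q) \to p at some successor in {3, 4}.
    ((q \lor p) \land q) \to p holds at 3, so \Diamond (((q \lor p) \land q) \to p) is true at 2.
Satisfying worlds: {1, 2, 3, 5}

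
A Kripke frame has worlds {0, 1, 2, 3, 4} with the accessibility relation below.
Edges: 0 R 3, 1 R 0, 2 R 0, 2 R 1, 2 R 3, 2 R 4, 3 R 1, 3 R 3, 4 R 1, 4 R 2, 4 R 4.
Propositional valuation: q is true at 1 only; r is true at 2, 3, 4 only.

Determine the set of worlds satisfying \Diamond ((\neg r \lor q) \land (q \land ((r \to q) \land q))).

2, 3, 4

Let φ = \Diamond ((\neg r \lor q) \land (q \land ((r \to q) \land q))). Evaluate φ at each world:
  0 (successors {3}): φ is false.
  1 (successors {0}): φ is false.
  2 (successors {0, 1, 3, 4}): φ is true.
  3 (successors {1, 3}): φ is true.
  4 (successors {1, 2, 4}): φ is true.
For instance, at 4:
  At 4: \Diamond ((\neg r \lor q) \land (q \land ((r \to q) \land q))) requires (\neg r \lor q) \land (q \land ((r \to q) \land q)) at some successor in {1, 2, 4}.
    (\neg r \lor q) \land (q \land ((r \to q) \land q)) holds at 1, so \Diamond ((\neg r \lor q) \land (q \land ((r \to q) \land q))) is true at 4.
Satisfying worlds: {2, 3, 4}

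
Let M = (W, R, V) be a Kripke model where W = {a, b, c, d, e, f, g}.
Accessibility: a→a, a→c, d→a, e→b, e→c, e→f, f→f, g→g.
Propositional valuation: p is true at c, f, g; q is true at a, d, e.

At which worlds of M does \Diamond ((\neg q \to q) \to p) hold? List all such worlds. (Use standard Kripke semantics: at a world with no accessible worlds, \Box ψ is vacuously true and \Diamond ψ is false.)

a, e, f, g

Let φ = \Diamond ((\neg q \to q) \to p). Evaluate φ at each world:
  a (successors {a, c}): φ is true.
  b (successors ∅): φ is false.
  c (successors ∅): φ is false.
  d (successors {a}): φ is false.
  e (successors {b, c, f}): φ is true.
  f (successors {f}): φ is true.
  g (successors {g}): φ is true.
For instance, at g:
  At g: \Diamond ((\neg q \to q) \to p) requires (\neg q \to q) \to p at some successor in {g}.
    (\neg q \to q) \to p holds at g, so \Diamond ((\neg q \to q) \to p) is true at g.
Satisfying worlds: {a, e, f, g}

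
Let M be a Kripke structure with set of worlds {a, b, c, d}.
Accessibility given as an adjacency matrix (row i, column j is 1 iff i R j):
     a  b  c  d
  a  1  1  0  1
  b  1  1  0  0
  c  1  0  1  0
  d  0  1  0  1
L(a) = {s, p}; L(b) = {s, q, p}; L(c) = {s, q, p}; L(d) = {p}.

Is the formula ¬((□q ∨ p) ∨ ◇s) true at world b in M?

Recall that □ψ holds at a world iff ψ holds at every accessible world, and ◇ψ holds iff ψ holds at some accessible world.
At b: (□q ∨ p) ∨ ◇s is true, so ¬((□q ∨ p) ∨ ◇s) is false.
  At b: □q ∨ p is true, ◇s is true, so (□q ∨ p) ∨ ◇s is true.
    At b: □q is false, p is true, so □q ∨ p is true.
      At b: □q requires q at every successor {a, b}.
        q fails at a, so □q is false at b.
    At b: ◇s requires s at some successor in {a, b}.
      s holds at a, so ◇s is true at b.

No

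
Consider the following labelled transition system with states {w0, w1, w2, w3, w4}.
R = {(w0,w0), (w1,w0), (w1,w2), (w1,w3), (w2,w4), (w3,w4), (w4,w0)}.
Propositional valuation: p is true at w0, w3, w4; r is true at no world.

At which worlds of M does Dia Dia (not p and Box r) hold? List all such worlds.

none

Recall that Box ψ holds at a world iff ψ holds at every accessible world, and Dia ψ holds iff ψ holds at some accessible world.
Let φ = Dia Dia (not p and Box r). Evaluate φ at each world:
  w0 (successors {w0}): φ is false.
  w1 (successors {w0, w2, w3}): φ is false.
  w2 (successors {w4}): φ is false.
  w3 (successors {w4}): φ is false.
  w4 (successors {w0}): φ is false.
For instance, at w2:
  At w2: Dia Dia (not p and Box r) requires Dia (not p and Box r) at some successor in {w4}.
    At w4: Dia (not p and Box r) is false.
  So Dia Dia (not p and Box r) is false at w2.
Satisfying worlds: none.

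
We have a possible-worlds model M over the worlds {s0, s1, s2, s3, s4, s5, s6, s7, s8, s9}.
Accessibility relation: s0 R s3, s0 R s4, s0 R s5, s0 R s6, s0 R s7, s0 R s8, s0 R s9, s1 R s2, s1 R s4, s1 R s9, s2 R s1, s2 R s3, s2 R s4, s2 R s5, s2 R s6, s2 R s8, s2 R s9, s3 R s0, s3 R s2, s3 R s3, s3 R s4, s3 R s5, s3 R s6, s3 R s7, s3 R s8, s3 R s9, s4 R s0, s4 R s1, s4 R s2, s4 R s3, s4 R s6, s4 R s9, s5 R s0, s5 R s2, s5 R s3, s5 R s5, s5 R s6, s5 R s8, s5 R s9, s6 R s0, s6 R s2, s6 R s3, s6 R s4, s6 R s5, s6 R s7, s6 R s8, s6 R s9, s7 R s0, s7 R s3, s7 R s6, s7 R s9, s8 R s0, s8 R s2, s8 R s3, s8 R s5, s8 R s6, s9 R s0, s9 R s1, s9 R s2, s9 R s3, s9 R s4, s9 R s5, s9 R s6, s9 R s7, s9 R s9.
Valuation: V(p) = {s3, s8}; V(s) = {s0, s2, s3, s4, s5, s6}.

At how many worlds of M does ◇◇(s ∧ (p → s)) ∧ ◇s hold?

Let φ = ◇◇(s ∧ (p → s)) ∧ ◇s. Evaluate φ at each world:
  s0 (successors {s3, s4, s5, s6, s7, s8, s9}): φ is true.
  s1 (successors {s2, s4, s9}): φ is true.
  s2 (successors {s1, s3, s4, s5, s6, s8, s9}): φ is true.
  s3 (successors {s0, s2, s3, s4, s5, s6, s7, s8, s9}): φ is true.
  s4 (successors {s0, s1, s2, s3, s6, s9}): φ is true.
  s5 (successors {s0, s2, s3, s5, s6, s8, s9}): φ is true.
  s6 (successors {s0, s2, s3, s4, s5, s7, s8, s9}): φ is true.
  s7 (successors {s0, s3, s6, s9}): φ is true.
  s8 (successors {s0, s2, s3, s5, s6}): φ is true.
  s9 (successors {s0, s1, s2, s3, s4, s5, s6, s7, s9}): φ is true.
For instance, at s7:
  At s7: ◇◇(s ∧ (p → s)) is true, ◇s is true, so ◇◇(s ∧ (p → s)) ∧ ◇s is true.
    At s7: ◇◇(s ∧ (p → s)) requires ◇(s ∧ (p → s)) at some successor in {s0, s3, s6, s9}.
      ◇(s ∧ (p → s)) holds at s0, so ◇◇(s ∧ (p → s)) is true at s7.
    At s7: ◇s requires s at some successor in {s0, s3, s6, s9}.
      s holds at s0, so ◇s is true at s7.
Satisfying worlds: {s0, s1, s2, s3, s4, s5, s6, s7, s8, s9}

10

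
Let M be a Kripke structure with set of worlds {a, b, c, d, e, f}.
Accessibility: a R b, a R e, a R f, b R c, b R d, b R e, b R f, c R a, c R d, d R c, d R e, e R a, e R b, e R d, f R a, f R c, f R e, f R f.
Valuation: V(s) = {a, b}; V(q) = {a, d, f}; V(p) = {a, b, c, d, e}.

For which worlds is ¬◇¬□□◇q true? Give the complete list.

Let φ = ¬◇¬□□◇q. Evaluate φ at each world:
  a (successors {b, e, f}): φ is false.
  b (successors {c, d, e, f}): φ is false.
  c (successors {a, d}): φ is false.
  d (successors {c, e}): φ is false.
  e (successors {a, b, d}): φ is false.
  f (successors {a, c, e, f}): φ is false.
For instance, at f:
  At f: ◇¬□□◇q is true, so ¬◇¬□□◇q is false.
    At f: ◇¬□□◇q requires ¬□□◇q at some successor in {a, c, e, f}.
      ¬□□◇q holds at a, so ◇¬□□◇q is true at f.
Satisfying worlds: none.

none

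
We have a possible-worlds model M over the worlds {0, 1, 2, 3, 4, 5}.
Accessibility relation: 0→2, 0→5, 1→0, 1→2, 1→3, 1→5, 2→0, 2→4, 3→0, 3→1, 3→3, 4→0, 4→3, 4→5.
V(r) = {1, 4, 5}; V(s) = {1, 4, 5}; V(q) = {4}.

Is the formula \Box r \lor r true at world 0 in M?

At 0: \Box r is false, r is false, so \Box r \lor r is false.
  At 0: \Box r requires r at every successor {2, 5}.
    r fails at 2, so \Box r is false at 0.

No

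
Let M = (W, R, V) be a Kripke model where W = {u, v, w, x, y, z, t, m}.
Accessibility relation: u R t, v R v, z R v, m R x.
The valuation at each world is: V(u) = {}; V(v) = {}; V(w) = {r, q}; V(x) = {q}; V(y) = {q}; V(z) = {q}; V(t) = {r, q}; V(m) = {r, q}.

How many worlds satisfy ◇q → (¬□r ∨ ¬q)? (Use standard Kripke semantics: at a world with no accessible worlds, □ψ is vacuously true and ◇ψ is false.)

Let φ = ◇q → (¬□r ∨ ¬q). Evaluate φ at each world:
  u (successors {t}): φ is true.
  v (successors {v}): φ is true.
  w (successors ∅): φ is true.
  x (successors ∅): φ is true.
  y (successors ∅): φ is true.
  z (successors {v}): φ is true.
  t (successors ∅): φ is true.
  m (successors {x}): φ is true.
For instance, at z:
  At z: ◇q is false, ¬□r ∨ ¬q is true, so ◇q → (¬□r ∨ ¬q) is true.
    At z: ◇q requires q at some successor in {v}.
      At v: q is false.
    So ◇q is false at z.
    At z: ¬□r is true, ¬q is false, so ¬□r ∨ ¬q is true.
      At z: □r is false, so ¬□r is true.
Satisfying worlds: {u, v, w, x, y, z, t, m}

8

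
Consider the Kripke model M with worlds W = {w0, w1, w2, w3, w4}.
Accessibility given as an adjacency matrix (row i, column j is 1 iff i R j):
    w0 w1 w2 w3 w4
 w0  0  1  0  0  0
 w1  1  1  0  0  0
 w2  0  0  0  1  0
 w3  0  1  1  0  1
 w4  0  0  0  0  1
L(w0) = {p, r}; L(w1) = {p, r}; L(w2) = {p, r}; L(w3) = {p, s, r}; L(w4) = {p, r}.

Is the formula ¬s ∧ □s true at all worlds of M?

Recall that □ψ holds at a world iff ψ holds at every accessible world, and ◇ψ holds iff ψ holds at some accessible world.
Let φ = ¬s ∧ □s. Evaluate φ at each world:
  w0 (successors {w1}): φ is false.
  w1 (successors {w0, w1}): φ is false.
  w2 (successors {w3}): φ is true.
  w3 (successors {w1, w2, w4}): φ is false.
  w4 (successors {w4}): φ is false.
Detail at w0 (counterexample):
  At w0: ¬s is true, □s is false, so ¬s ∧ □s is false.
    At w0: □s requires s at every successor {w1}.
      s fails at w1, so □s is false at w0.

No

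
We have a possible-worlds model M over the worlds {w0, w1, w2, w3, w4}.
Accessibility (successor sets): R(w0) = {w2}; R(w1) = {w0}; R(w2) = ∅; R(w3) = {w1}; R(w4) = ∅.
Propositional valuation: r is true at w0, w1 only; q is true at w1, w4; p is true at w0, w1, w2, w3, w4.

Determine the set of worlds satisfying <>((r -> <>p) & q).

Let φ = <>((r -> <>p) & q). Evaluate φ at each world:
  w0 (successors {w2}): φ is false.
  w1 (successors {w0}): φ is false.
  w2 (successors ∅): φ is false.
  w3 (successors {w1}): φ is true.
  w4 (successors ∅): φ is false.
For instance, at w0:
  At w0: <>((r -> <>p) & q) requires (r -> <>p) & q at some successor in {w2}.
    At w2: (r -> <>p) & q is false.
  So <>((r -> <>p) & q) is false at w0.
Satisfying worlds: {w3}

w3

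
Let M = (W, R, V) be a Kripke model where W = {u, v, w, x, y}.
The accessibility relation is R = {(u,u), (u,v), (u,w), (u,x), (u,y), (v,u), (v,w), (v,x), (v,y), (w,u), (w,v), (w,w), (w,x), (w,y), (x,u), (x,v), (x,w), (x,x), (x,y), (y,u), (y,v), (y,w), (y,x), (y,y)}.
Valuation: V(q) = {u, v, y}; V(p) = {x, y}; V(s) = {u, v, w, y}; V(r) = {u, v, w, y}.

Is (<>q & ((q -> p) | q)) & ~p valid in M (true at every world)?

Let φ = (<>q & ((q -> p) | q)) & ~p. Evaluate φ at each world:
  u (successors {u, v, w, x, y}): φ is true.
  v (successors {u, w, x, y}): φ is true.
  w (successors {u, v, w, x, y}): φ is true.
  x (successors {u, v, w, x, y}): φ is false.
  y (successors {u, v, w, x, y}): φ is false.
Detail at x (counterexample):
  At x: <>q & ((q -> p) | q) is true, ~p is false, so (<>q & ((q -> p) | q)) & ~p is false.
    At x: <>q is true, (q -> p) | q is true, so <>q & ((q -> p) | q) is true.
      At x: <>q requires q at some successor in {u, v, w, x, y}.
        q holds at u, so <>q is true at x.

No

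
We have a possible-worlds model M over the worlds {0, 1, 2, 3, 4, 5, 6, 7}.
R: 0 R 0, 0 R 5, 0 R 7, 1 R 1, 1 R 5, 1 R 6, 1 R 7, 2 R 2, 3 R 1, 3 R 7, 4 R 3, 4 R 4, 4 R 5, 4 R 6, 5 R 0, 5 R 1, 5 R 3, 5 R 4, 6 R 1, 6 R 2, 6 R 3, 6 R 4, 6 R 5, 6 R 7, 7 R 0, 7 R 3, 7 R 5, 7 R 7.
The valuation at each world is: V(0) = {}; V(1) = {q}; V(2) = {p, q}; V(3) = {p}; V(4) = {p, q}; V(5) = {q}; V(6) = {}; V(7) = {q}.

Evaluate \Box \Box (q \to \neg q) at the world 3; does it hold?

No

At 3: \Box \Box (q \to \neg q) requires \Box (q \to \neg q) at every successor {1, 7}.
  \Box (q \to \neg q) fails at 1, so \Box \Box (q \to \neg q) is false at 3.
    At 1: \Box (q \to \neg q) requires q \to \neg q at every successor {1, 5, 6, 7}.
      q \to \neg q fails at 1, so \Box (q \to \neg q) is false at 1.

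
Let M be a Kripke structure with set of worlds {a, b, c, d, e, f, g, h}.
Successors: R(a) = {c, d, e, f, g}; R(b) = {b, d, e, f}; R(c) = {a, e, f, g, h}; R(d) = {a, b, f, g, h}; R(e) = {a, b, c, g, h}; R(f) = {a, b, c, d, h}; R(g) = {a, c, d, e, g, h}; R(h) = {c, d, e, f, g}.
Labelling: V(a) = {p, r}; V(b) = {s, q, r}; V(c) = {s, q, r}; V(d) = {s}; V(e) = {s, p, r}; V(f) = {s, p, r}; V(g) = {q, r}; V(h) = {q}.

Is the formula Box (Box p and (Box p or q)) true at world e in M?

At e: Box (Box p and (Box p or q)) requires Box p and (Box p or q) at every successor {a, b, c, g, h}.
  Box p and (Box p or q) fails at a, so Box (Box p and (Box p or q)) is false at e.
    At a: Box p is false, Box p or q is false, so Box p and (Box p or q) is false.
      At a: Box p requires p at every successor {c, d, e, f, g}.
        p fails at c, so Box p is false at a.
      At a: Box p is false, q is false, so Box p or q is false.

No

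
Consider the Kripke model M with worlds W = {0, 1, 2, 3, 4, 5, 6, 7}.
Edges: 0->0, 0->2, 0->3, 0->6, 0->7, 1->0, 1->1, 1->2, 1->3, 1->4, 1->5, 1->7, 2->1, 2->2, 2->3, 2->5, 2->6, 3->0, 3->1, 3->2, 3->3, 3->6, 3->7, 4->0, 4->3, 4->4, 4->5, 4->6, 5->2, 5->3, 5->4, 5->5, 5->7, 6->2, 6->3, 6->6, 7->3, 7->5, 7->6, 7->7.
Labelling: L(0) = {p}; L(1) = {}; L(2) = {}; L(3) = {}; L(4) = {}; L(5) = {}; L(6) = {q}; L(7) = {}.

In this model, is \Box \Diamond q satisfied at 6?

At 6: \Box \Diamond q requires \Diamond q at every successor {2, 3, 6}.
    At 2: \Diamond q requires q at some successor in {1, 2, 3, 5, 6}.
      q holds at 6, so \Diamond q is true at 2.
    At 3: \Diamond q requires q at some successor in {0, 1, 2, 3, 6, 7}.
      q holds at 6, so \Diamond q is true at 3.
    At 6: \Diamond q requires q at some successor in {2, 3, 6}.
      q holds at 6, so \Diamond q is true at 6.
So \Box \Diamond q is true at 6.

Yes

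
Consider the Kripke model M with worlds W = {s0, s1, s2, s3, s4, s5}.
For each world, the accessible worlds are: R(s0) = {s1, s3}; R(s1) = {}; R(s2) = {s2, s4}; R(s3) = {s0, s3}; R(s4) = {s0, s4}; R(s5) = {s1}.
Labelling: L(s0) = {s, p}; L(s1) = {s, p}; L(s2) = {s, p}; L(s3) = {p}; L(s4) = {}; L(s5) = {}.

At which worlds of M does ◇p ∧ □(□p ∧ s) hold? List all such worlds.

s5

Let φ = ◇p ∧ □(□p ∧ s). Evaluate φ at each world:
  s0 (successors {s1, s3}): φ is false.
  s1 (successors ∅): φ is false.
  s2 (successors {s2, s4}): φ is false.
  s3 (successors {s0, s3}): φ is false.
  s4 (successors {s0, s4}): φ is false.
  s5 (successors {s1}): φ is true.
For instance, at s0:
  At s0: ◇p is true, □(□p ∧ s) is false, so ◇p ∧ □(□p ∧ s) is false.
    At s0: ◇p requires p at some successor in {s1, s3}.
      p holds at s1, so ◇p is true at s0.
    At s0: □(□p ∧ s) requires □p ∧ s at every successor {s1, s3}.
      □p ∧ s fails at s3, so □(□p ∧ s) is false at s0.
Satisfying worlds: {s5}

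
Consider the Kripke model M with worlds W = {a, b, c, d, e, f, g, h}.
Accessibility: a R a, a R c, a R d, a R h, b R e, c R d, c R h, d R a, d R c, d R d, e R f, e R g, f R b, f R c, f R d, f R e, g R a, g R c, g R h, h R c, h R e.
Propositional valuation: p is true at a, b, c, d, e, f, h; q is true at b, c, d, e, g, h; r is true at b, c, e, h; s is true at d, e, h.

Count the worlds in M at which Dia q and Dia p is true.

Recall that Dia ψ holds at a world iff ψ holds at some accessible world.
Let φ = Dia q and Dia p. Evaluate φ at each world:
  a (successors {a, c, d, h}): φ is true.
  b (successors {e}): φ is true.
  c (successors {d, h}): φ is true.
  d (successors {a, c, d}): φ is true.
  e (successors {f, g}): φ is true.
  f (successors {b, c, d, e}): φ is true.
  g (successors {a, c, h}): φ is true.
  h (successors {c, e}): φ is true.
For instance, at c:
  At c: Dia q is true, Dia p is true, so Dia q and Dia p is true.
    At c: Dia q requires q at some successor in {d, h}.
      q holds at d, so Dia q is true at c.
    At c: Dia p requires p at some successor in {d, h}.
      p holds at d, so Dia p is true at c.
Satisfying worlds: {a, b, c, d, e, f, g, h}

8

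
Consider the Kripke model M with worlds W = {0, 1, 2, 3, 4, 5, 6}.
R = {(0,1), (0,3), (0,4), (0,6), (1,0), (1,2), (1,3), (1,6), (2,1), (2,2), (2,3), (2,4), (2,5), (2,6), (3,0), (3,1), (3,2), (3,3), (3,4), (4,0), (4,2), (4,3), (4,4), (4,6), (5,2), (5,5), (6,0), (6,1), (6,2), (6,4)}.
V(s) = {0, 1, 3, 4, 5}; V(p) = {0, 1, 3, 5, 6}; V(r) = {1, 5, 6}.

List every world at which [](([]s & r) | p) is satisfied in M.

none

Let φ = [](([]s & r) | p). Evaluate φ at each world:
  0 (successors {1, 3, 4, 6}): φ is false.
  1 (successors {0, 2, 3, 6}): φ is false.
  2 (successors {1, 2, 3, 4, 5, 6}): φ is false.
  3 (successors {0, 1, 2, 3, 4}): φ is false.
  4 (successors {0, 2, 3, 4, 6}): φ is false.
  5 (successors {2, 5}): φ is false.
  6 (successors {0, 1, 2, 4}): φ is false.
For instance, at 0:
  At 0: [](([]s & r) | p) requires ([]s & r) | p at every successor {1, 3, 4, 6}.
    ([]s & r) | p fails at 4, so [](([]s & r) | p) is false at 0.
      At 4: []s & r is false, p is false, so ([]s & r) | p is false.
Satisfying worlds: none.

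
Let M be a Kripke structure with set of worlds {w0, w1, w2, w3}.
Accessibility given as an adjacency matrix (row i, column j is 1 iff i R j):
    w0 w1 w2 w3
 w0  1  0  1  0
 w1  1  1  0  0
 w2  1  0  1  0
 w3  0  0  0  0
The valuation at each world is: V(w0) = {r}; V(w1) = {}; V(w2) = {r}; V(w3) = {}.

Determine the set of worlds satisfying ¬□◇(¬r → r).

none

Let φ = ¬□◇(¬r → r). Evaluate φ at each world:
  w0 (successors {w0, w2}): φ is false.
  w1 (successors {w0, w1}): φ is false.
  w2 (successors {w0, w2}): φ is false.
  w3 (successors ∅): φ is false.
For instance, at w2:
  At w2: □◇(¬r → r) is true, so ¬□◇(¬r → r) is false.
    At w2: □◇(¬r → r) requires ◇(¬r → r) at every successor {w0, w2}.
      At w0: ◇(¬r → r) is true.
      At w2: ◇(¬r → r) is true.
    So □◇(¬r → r) is true at w2.
Satisfying worlds: none.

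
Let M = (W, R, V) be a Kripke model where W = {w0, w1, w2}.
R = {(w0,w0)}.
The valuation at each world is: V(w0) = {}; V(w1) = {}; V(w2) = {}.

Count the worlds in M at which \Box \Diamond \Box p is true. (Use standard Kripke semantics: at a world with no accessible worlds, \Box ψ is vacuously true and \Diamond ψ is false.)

2

Let φ = \Box \Diamond \Box p. Evaluate φ at each world:
  w0 (successors {w0}): φ is false.
  w1 (successors ∅): φ is true.
  w2 (successors ∅): φ is true.
For instance, at w0:
  At w0: \Box \Diamond \Box p requires \Diamond \Box p at every successor {w0}.
    \Diamond \Box p fails at w0, so \Box \Diamond \Box p is false at w0.
      At w0: \Diamond \Box p requires \Box p at some successor in {w0}.
        At w0: \Box p is false.
      So \Diamond \Box p is false at w0.
Satisfying worlds: {w1, w2}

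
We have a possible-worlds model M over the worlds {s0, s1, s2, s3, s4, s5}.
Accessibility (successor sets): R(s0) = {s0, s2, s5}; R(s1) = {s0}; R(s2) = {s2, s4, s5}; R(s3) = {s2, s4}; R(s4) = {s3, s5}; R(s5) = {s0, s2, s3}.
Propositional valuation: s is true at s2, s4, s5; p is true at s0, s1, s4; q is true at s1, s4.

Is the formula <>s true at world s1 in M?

At s1: <>s requires s at some successor in {s0}.
  At s0: s is false.
So <>s is false at s1.

No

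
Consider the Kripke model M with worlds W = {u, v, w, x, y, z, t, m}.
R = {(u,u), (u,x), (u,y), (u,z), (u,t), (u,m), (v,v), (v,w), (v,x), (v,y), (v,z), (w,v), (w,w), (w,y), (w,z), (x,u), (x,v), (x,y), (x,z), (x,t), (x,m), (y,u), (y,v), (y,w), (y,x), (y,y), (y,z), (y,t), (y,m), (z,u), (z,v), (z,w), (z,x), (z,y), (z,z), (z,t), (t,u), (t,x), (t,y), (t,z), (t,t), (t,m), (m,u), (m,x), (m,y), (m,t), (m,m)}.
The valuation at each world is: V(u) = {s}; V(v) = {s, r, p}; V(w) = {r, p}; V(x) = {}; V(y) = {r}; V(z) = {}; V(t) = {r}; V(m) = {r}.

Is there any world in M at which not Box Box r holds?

Yes

Let φ = not Box Box r. Evaluate φ at each world:
  u (successors {u, x, y, z, t, m}): φ is true.
  v (successors {v, w, x, y, z}): φ is true.
  w (successors {v, w, y, z}): φ is true.
  x (successors {u, v, y, z, t, m}): φ is true.
  y (successors {u, v, w, x, y, z, t, m}): φ is true.
  z (successors {u, v, w, x, y, z, t}): φ is true.
  t (successors {u, x, y, z, t, m}): φ is true.
  m (successors {u, x, y, t, m}): φ is true.
Detail at u (witness):
  At u: Box Box r is false, so not Box Box r is true.
    At u: Box Box r requires Box r at every successor {u, x, y, z, t, m}.
      Box r fails at u, so Box Box r is false at u.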